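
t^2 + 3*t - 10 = (t - 2)*(t + 5)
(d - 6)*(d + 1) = d^2 - 5*d - 6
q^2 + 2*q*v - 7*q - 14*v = (q - 7)*(q + 2*v)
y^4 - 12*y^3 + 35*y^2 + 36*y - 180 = (y - 6)*(y - 5)*(y - 3)*(y + 2)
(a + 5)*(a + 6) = a^2 + 11*a + 30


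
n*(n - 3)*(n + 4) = n^3 + n^2 - 12*n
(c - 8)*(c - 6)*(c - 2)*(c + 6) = c^4 - 10*c^3 - 20*c^2 + 360*c - 576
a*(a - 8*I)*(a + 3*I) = a^3 - 5*I*a^2 + 24*a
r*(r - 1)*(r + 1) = r^3 - r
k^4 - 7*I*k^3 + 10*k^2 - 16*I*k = k*(k - 8*I)*(k - I)*(k + 2*I)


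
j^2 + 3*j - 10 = (j - 2)*(j + 5)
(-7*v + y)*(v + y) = -7*v^2 - 6*v*y + y^2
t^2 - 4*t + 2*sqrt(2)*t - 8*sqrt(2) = (t - 4)*(t + 2*sqrt(2))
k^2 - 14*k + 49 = (k - 7)^2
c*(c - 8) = c^2 - 8*c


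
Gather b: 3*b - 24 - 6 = 3*b - 30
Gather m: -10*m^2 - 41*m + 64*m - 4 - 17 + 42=-10*m^2 + 23*m + 21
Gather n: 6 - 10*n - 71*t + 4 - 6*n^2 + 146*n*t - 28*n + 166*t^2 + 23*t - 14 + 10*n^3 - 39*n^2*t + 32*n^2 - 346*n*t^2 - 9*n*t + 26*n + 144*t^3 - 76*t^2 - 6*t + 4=10*n^3 + n^2*(26 - 39*t) + n*(-346*t^2 + 137*t - 12) + 144*t^3 + 90*t^2 - 54*t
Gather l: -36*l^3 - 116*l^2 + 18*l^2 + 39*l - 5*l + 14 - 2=-36*l^3 - 98*l^2 + 34*l + 12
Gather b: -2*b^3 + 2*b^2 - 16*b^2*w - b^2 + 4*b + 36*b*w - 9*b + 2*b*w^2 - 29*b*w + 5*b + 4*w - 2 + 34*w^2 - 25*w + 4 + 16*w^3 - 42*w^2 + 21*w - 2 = -2*b^3 + b^2*(1 - 16*w) + b*(2*w^2 + 7*w) + 16*w^3 - 8*w^2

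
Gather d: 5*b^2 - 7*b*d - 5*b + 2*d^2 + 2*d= 5*b^2 - 5*b + 2*d^2 + d*(2 - 7*b)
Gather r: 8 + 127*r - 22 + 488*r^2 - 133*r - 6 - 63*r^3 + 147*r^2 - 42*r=-63*r^3 + 635*r^2 - 48*r - 20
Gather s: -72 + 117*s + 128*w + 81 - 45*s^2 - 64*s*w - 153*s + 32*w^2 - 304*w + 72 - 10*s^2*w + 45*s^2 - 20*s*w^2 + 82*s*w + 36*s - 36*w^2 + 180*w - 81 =-10*s^2*w + s*(-20*w^2 + 18*w) - 4*w^2 + 4*w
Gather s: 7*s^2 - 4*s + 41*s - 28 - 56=7*s^2 + 37*s - 84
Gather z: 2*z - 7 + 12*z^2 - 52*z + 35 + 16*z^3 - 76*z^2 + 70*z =16*z^3 - 64*z^2 + 20*z + 28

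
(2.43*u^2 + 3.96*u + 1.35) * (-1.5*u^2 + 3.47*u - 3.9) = -3.645*u^4 + 2.4921*u^3 + 2.2392*u^2 - 10.7595*u - 5.265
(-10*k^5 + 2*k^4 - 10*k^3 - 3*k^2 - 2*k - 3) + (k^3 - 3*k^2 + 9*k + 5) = -10*k^5 + 2*k^4 - 9*k^3 - 6*k^2 + 7*k + 2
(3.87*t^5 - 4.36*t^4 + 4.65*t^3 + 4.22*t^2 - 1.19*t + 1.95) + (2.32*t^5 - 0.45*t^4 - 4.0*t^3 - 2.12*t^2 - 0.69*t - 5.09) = 6.19*t^5 - 4.81*t^4 + 0.65*t^3 + 2.1*t^2 - 1.88*t - 3.14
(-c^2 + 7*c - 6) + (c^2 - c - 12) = 6*c - 18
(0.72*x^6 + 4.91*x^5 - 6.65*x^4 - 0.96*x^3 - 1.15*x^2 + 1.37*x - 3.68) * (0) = 0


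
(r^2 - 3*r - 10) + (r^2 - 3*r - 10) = 2*r^2 - 6*r - 20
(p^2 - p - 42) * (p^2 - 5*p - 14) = p^4 - 6*p^3 - 51*p^2 + 224*p + 588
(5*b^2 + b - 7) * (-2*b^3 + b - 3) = -10*b^5 - 2*b^4 + 19*b^3 - 14*b^2 - 10*b + 21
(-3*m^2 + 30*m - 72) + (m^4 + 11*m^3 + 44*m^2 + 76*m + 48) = m^4 + 11*m^3 + 41*m^2 + 106*m - 24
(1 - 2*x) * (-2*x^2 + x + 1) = 4*x^3 - 4*x^2 - x + 1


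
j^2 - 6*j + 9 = (j - 3)^2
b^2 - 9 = (b - 3)*(b + 3)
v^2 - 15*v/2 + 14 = (v - 4)*(v - 7/2)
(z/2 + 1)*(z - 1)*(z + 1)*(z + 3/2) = z^4/2 + 7*z^3/4 + z^2 - 7*z/4 - 3/2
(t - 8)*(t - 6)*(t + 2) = t^3 - 12*t^2 + 20*t + 96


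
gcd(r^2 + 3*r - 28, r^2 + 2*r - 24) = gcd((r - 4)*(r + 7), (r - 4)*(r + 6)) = r - 4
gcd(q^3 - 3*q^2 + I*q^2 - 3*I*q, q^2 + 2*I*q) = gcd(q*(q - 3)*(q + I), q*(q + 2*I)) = q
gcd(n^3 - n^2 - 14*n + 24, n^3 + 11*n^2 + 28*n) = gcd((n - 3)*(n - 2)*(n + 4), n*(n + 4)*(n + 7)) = n + 4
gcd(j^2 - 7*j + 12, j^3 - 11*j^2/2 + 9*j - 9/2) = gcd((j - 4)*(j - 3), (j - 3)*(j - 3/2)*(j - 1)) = j - 3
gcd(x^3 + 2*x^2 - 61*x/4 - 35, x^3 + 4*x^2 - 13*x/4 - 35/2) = x^2 + 6*x + 35/4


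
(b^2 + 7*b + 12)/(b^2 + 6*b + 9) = (b + 4)/(b + 3)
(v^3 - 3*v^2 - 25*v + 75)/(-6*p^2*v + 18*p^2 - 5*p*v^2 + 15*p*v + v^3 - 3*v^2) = (25 - v^2)/(6*p^2 + 5*p*v - v^2)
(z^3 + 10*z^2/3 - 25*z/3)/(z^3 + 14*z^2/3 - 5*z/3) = (3*z - 5)/(3*z - 1)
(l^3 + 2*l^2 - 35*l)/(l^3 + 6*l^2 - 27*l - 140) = l/(l + 4)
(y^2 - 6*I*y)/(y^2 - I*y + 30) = y/(y + 5*I)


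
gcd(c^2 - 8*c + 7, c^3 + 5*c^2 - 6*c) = c - 1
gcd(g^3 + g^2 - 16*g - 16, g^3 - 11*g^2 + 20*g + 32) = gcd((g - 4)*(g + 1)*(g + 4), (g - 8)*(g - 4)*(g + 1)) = g^2 - 3*g - 4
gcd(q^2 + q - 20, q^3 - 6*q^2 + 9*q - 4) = q - 4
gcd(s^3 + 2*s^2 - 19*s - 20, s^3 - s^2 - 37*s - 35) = s^2 + 6*s + 5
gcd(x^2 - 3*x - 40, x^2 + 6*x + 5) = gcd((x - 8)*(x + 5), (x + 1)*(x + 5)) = x + 5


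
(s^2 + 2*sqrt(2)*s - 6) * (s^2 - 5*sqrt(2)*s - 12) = s^4 - 3*sqrt(2)*s^3 - 38*s^2 + 6*sqrt(2)*s + 72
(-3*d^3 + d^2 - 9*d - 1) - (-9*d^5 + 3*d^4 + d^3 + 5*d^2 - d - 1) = 9*d^5 - 3*d^4 - 4*d^3 - 4*d^2 - 8*d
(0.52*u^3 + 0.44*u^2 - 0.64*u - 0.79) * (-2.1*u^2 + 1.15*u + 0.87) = -1.092*u^5 - 0.326*u^4 + 2.3024*u^3 + 1.3058*u^2 - 1.4653*u - 0.6873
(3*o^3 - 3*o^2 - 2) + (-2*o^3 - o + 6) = o^3 - 3*o^2 - o + 4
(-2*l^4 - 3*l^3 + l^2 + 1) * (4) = -8*l^4 - 12*l^3 + 4*l^2 + 4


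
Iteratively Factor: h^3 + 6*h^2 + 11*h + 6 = (h + 3)*(h^2 + 3*h + 2) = (h + 2)*(h + 3)*(h + 1)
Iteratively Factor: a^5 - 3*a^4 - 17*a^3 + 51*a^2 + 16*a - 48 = (a - 4)*(a^4 + a^3 - 13*a^2 - a + 12) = (a - 4)*(a - 3)*(a^3 + 4*a^2 - a - 4) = (a - 4)*(a - 3)*(a - 1)*(a^2 + 5*a + 4) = (a - 4)*(a - 3)*(a - 1)*(a + 4)*(a + 1)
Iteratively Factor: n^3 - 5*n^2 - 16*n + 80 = (n + 4)*(n^2 - 9*n + 20) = (n - 4)*(n + 4)*(n - 5)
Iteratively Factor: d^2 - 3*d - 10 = (d + 2)*(d - 5)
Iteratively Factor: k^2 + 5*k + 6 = (k + 2)*(k + 3)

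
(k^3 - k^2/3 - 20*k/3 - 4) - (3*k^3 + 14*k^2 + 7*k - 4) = -2*k^3 - 43*k^2/3 - 41*k/3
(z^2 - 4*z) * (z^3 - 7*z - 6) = z^5 - 4*z^4 - 7*z^3 + 22*z^2 + 24*z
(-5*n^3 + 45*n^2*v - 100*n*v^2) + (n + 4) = -5*n^3 + 45*n^2*v - 100*n*v^2 + n + 4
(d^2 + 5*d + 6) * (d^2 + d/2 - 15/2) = d^4 + 11*d^3/2 + d^2 - 69*d/2 - 45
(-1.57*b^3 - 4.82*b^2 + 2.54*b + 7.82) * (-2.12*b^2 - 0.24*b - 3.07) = 3.3284*b^5 + 10.5952*b^4 + 0.591899999999999*b^3 - 2.3906*b^2 - 9.6746*b - 24.0074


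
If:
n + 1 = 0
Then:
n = -1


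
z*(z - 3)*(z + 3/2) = z^3 - 3*z^2/2 - 9*z/2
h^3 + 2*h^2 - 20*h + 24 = (h - 2)^2*(h + 6)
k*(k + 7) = k^2 + 7*k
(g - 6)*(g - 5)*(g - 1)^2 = g^4 - 13*g^3 + 53*g^2 - 71*g + 30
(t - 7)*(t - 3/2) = t^2 - 17*t/2 + 21/2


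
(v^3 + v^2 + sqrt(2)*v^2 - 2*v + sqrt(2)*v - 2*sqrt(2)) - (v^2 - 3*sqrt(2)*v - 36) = v^3 + sqrt(2)*v^2 - 2*v + 4*sqrt(2)*v - 2*sqrt(2) + 36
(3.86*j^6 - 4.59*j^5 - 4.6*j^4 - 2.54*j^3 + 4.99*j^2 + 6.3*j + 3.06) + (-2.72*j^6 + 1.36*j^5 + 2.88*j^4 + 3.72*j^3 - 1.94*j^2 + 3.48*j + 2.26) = 1.14*j^6 - 3.23*j^5 - 1.72*j^4 + 1.18*j^3 + 3.05*j^2 + 9.78*j + 5.32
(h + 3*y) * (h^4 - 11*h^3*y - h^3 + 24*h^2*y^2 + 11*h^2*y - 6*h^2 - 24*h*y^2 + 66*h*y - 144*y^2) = h^5 - 8*h^4*y - h^4 - 9*h^3*y^2 + 8*h^3*y - 6*h^3 + 72*h^2*y^3 + 9*h^2*y^2 + 48*h^2*y - 72*h*y^3 + 54*h*y^2 - 432*y^3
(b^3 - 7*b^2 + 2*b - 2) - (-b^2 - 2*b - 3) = b^3 - 6*b^2 + 4*b + 1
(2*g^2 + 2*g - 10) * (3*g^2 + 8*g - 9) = 6*g^4 + 22*g^3 - 32*g^2 - 98*g + 90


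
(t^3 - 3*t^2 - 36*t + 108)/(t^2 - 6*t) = t + 3 - 18/t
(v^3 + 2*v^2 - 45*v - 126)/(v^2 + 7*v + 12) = (v^2 - v - 42)/(v + 4)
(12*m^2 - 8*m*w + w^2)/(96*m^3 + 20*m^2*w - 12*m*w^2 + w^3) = (-2*m + w)/(-16*m^2 - 6*m*w + w^2)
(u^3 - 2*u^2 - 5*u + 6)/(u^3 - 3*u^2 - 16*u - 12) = (u^2 - 4*u + 3)/(u^2 - 5*u - 6)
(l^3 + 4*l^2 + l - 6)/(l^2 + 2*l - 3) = l + 2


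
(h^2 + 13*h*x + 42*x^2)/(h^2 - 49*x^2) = (-h - 6*x)/(-h + 7*x)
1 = 1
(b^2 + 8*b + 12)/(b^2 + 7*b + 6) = (b + 2)/(b + 1)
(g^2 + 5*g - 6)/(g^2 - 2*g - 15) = (-g^2 - 5*g + 6)/(-g^2 + 2*g + 15)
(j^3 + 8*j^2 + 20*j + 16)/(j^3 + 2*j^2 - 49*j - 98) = (j^2 + 6*j + 8)/(j^2 - 49)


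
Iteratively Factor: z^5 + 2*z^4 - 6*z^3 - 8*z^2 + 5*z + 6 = (z - 2)*(z^4 + 4*z^3 + 2*z^2 - 4*z - 3) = (z - 2)*(z + 1)*(z^3 + 3*z^2 - z - 3) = (z - 2)*(z - 1)*(z + 1)*(z^2 + 4*z + 3) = (z - 2)*(z - 1)*(z + 1)^2*(z + 3)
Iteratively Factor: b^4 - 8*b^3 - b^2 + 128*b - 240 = (b + 4)*(b^3 - 12*b^2 + 47*b - 60) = (b - 4)*(b + 4)*(b^2 - 8*b + 15) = (b - 5)*(b - 4)*(b + 4)*(b - 3)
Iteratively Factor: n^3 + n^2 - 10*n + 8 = (n - 1)*(n^2 + 2*n - 8) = (n - 2)*(n - 1)*(n + 4)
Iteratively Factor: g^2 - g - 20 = (g + 4)*(g - 5)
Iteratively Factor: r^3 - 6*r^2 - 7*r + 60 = (r + 3)*(r^2 - 9*r + 20) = (r - 4)*(r + 3)*(r - 5)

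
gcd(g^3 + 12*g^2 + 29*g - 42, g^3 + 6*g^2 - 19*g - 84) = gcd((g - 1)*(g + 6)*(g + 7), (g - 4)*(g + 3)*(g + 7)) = g + 7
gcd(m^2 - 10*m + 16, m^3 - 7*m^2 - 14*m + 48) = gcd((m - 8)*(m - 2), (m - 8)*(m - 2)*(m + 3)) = m^2 - 10*m + 16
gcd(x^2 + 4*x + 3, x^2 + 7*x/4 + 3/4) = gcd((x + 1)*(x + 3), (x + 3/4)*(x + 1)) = x + 1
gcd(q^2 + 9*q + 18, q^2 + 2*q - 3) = q + 3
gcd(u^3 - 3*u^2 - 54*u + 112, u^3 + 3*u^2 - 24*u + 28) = u^2 + 5*u - 14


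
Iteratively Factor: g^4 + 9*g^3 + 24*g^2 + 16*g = (g + 4)*(g^3 + 5*g^2 + 4*g) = (g + 4)^2*(g^2 + g) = (g + 1)*(g + 4)^2*(g)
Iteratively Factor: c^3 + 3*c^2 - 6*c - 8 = (c - 2)*(c^2 + 5*c + 4) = (c - 2)*(c + 1)*(c + 4)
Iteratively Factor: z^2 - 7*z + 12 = (z - 4)*(z - 3)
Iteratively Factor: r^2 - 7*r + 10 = (r - 5)*(r - 2)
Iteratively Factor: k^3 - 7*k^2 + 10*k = (k)*(k^2 - 7*k + 10) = k*(k - 5)*(k - 2)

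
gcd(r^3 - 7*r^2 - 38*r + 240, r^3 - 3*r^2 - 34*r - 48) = r - 8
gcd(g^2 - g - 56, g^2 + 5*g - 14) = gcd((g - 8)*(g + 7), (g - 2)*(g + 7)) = g + 7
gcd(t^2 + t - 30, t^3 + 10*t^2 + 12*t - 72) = t + 6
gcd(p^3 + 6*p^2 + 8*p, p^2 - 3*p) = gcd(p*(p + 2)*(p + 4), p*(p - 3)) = p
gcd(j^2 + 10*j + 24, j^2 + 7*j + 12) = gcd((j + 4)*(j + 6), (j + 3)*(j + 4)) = j + 4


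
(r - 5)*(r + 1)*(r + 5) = r^3 + r^2 - 25*r - 25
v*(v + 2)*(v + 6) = v^3 + 8*v^2 + 12*v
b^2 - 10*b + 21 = (b - 7)*(b - 3)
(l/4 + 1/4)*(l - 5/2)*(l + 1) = l^3/4 - l^2/8 - l - 5/8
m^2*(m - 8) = m^3 - 8*m^2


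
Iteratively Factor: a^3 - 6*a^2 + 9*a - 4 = (a - 1)*(a^2 - 5*a + 4) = (a - 4)*(a - 1)*(a - 1)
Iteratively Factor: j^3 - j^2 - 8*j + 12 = (j - 2)*(j^2 + j - 6) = (j - 2)^2*(j + 3)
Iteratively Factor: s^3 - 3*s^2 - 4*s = (s - 4)*(s^2 + s) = (s - 4)*(s + 1)*(s)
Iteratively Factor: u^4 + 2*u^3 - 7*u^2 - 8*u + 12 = (u - 1)*(u^3 + 3*u^2 - 4*u - 12) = (u - 2)*(u - 1)*(u^2 + 5*u + 6) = (u - 2)*(u - 1)*(u + 3)*(u + 2)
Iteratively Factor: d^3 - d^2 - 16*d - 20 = (d + 2)*(d^2 - 3*d - 10) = (d - 5)*(d + 2)*(d + 2)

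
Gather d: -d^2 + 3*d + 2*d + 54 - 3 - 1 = -d^2 + 5*d + 50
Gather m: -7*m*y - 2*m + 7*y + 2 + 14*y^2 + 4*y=m*(-7*y - 2) + 14*y^2 + 11*y + 2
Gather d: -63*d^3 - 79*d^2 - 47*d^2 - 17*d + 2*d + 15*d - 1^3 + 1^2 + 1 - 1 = -63*d^3 - 126*d^2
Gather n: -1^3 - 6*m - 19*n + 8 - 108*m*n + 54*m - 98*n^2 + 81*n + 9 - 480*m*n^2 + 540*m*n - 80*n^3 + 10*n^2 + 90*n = 48*m - 80*n^3 + n^2*(-480*m - 88) + n*(432*m + 152) + 16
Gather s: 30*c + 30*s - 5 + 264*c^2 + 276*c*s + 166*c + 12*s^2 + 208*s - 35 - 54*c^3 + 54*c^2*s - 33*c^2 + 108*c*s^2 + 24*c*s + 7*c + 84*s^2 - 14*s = -54*c^3 + 231*c^2 + 203*c + s^2*(108*c + 96) + s*(54*c^2 + 300*c + 224) - 40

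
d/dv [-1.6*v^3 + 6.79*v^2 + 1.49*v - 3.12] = -4.8*v^2 + 13.58*v + 1.49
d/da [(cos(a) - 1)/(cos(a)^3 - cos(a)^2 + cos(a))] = (7*cos(a)/2 - 2*cos(2*a) + cos(3*a)/2 - 3)*sin(a)/((sin(a)^2 + cos(a) - 2)^2*cos(a)^2)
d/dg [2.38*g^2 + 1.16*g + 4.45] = 4.76*g + 1.16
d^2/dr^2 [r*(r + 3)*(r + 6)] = 6*r + 18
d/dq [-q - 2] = -1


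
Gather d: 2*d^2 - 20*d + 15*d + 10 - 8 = 2*d^2 - 5*d + 2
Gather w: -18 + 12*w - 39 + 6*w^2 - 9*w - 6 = 6*w^2 + 3*w - 63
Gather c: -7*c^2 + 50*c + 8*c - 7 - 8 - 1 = -7*c^2 + 58*c - 16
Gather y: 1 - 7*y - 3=-7*y - 2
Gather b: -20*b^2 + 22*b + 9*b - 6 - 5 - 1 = -20*b^2 + 31*b - 12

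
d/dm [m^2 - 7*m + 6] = 2*m - 7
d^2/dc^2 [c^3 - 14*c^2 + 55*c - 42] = 6*c - 28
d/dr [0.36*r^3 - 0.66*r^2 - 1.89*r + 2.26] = 1.08*r^2 - 1.32*r - 1.89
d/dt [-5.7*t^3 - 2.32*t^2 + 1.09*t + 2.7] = -17.1*t^2 - 4.64*t + 1.09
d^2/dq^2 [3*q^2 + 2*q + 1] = 6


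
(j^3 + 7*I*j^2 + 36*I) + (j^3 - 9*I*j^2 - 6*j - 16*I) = 2*j^3 - 2*I*j^2 - 6*j + 20*I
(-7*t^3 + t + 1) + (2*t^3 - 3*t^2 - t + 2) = -5*t^3 - 3*t^2 + 3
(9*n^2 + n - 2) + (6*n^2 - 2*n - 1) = 15*n^2 - n - 3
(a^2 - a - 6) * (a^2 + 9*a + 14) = a^4 + 8*a^3 - a^2 - 68*a - 84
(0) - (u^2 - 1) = 1 - u^2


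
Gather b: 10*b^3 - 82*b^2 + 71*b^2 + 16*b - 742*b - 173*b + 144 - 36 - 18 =10*b^3 - 11*b^2 - 899*b + 90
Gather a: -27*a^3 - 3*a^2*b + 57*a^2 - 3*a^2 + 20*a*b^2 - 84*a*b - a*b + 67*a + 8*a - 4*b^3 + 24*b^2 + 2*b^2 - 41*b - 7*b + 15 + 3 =-27*a^3 + a^2*(54 - 3*b) + a*(20*b^2 - 85*b + 75) - 4*b^3 + 26*b^2 - 48*b + 18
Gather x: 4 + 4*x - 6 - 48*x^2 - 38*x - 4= -48*x^2 - 34*x - 6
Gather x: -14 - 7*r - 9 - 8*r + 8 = -15*r - 15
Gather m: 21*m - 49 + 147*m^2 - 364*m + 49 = 147*m^2 - 343*m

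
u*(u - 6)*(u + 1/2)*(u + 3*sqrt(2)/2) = u^4 - 11*u^3/2 + 3*sqrt(2)*u^3/2 - 33*sqrt(2)*u^2/4 - 3*u^2 - 9*sqrt(2)*u/2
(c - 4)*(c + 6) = c^2 + 2*c - 24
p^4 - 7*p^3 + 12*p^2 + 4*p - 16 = (p - 4)*(p - 2)^2*(p + 1)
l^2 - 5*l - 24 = (l - 8)*(l + 3)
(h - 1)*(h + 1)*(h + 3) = h^3 + 3*h^2 - h - 3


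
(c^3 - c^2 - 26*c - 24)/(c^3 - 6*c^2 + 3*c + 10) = (c^2 - 2*c - 24)/(c^2 - 7*c + 10)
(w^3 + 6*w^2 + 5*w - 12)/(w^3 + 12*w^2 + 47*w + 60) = (w - 1)/(w + 5)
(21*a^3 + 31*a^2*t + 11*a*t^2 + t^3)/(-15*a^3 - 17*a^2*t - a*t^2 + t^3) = (7*a + t)/(-5*a + t)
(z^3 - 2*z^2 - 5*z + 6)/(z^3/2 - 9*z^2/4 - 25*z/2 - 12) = 4*(z^2 - 4*z + 3)/(2*z^2 - 13*z - 24)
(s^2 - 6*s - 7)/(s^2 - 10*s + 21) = (s + 1)/(s - 3)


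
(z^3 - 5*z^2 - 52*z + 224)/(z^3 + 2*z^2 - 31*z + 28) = (z - 8)/(z - 1)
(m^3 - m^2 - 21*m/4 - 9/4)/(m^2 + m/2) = m - 3/2 - 9/(2*m)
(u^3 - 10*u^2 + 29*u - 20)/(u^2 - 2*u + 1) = (u^2 - 9*u + 20)/(u - 1)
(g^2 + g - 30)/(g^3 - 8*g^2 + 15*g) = (g + 6)/(g*(g - 3))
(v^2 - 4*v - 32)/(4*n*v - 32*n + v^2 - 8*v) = (v + 4)/(4*n + v)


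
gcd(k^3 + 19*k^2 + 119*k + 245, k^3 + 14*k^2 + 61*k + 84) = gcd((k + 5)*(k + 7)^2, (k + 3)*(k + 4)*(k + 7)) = k + 7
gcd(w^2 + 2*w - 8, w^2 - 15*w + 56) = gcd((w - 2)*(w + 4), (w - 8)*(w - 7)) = 1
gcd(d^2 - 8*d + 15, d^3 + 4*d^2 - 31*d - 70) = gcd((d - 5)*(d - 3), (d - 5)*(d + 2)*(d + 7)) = d - 5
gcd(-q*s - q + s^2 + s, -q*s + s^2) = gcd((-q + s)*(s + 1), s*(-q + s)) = q - s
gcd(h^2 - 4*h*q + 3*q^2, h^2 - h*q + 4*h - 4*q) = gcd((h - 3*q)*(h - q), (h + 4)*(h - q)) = -h + q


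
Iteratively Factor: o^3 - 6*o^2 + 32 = (o - 4)*(o^2 - 2*o - 8) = (o - 4)^2*(o + 2)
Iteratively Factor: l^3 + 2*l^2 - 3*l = (l)*(l^2 + 2*l - 3) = l*(l - 1)*(l + 3)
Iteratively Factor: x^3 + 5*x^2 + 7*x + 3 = (x + 3)*(x^2 + 2*x + 1) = (x + 1)*(x + 3)*(x + 1)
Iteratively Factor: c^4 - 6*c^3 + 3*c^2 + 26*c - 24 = (c - 3)*(c^3 - 3*c^2 - 6*c + 8) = (c - 3)*(c + 2)*(c^2 - 5*c + 4) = (c - 4)*(c - 3)*(c + 2)*(c - 1)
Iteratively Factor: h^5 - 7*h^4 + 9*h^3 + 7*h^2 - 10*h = (h - 1)*(h^4 - 6*h^3 + 3*h^2 + 10*h) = (h - 2)*(h - 1)*(h^3 - 4*h^2 - 5*h) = (h - 2)*(h - 1)*(h + 1)*(h^2 - 5*h) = h*(h - 2)*(h - 1)*(h + 1)*(h - 5)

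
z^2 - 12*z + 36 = (z - 6)^2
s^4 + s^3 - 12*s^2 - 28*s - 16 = (s - 4)*(s + 1)*(s + 2)^2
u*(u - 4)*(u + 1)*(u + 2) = u^4 - u^3 - 10*u^2 - 8*u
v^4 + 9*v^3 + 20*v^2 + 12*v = v*(v + 1)*(v + 2)*(v + 6)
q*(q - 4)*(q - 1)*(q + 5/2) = q^4 - 5*q^3/2 - 17*q^2/2 + 10*q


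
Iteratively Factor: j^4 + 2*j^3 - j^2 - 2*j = (j)*(j^3 + 2*j^2 - j - 2) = j*(j + 2)*(j^2 - 1) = j*(j - 1)*(j + 2)*(j + 1)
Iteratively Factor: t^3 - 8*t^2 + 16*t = (t)*(t^2 - 8*t + 16) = t*(t - 4)*(t - 4)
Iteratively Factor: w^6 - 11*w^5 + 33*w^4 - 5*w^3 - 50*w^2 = (w)*(w^5 - 11*w^4 + 33*w^3 - 5*w^2 - 50*w) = w*(w - 5)*(w^4 - 6*w^3 + 3*w^2 + 10*w) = w*(w - 5)*(w + 1)*(w^3 - 7*w^2 + 10*w) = w^2*(w - 5)*(w + 1)*(w^2 - 7*w + 10) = w^2*(w - 5)^2*(w + 1)*(w - 2)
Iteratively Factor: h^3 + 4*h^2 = (h)*(h^2 + 4*h) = h*(h + 4)*(h)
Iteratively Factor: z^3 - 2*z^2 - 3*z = (z + 1)*(z^2 - 3*z) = z*(z + 1)*(z - 3)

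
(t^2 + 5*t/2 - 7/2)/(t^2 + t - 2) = (t + 7/2)/(t + 2)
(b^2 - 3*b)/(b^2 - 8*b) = (b - 3)/(b - 8)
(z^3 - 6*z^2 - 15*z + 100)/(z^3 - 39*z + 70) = (z^2 - z - 20)/(z^2 + 5*z - 14)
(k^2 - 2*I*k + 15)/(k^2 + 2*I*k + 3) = (k - 5*I)/(k - I)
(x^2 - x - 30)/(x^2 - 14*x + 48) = (x + 5)/(x - 8)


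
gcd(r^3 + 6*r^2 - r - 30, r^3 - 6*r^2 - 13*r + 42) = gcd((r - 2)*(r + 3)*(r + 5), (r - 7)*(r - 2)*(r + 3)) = r^2 + r - 6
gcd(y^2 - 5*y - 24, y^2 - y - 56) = y - 8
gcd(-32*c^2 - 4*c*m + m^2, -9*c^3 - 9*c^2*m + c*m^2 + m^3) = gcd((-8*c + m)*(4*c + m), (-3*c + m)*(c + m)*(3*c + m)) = 1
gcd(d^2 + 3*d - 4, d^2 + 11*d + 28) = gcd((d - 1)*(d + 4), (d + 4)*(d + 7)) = d + 4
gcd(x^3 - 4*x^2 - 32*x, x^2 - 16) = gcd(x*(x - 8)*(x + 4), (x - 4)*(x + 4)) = x + 4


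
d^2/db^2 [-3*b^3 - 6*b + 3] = -18*b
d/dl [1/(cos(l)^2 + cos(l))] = (sin(l)/cos(l)^2 + 2*tan(l))/(cos(l) + 1)^2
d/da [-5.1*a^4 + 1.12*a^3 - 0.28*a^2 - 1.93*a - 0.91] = -20.4*a^3 + 3.36*a^2 - 0.56*a - 1.93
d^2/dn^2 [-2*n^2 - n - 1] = -4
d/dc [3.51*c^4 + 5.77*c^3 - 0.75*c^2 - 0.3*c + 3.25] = 14.04*c^3 + 17.31*c^2 - 1.5*c - 0.3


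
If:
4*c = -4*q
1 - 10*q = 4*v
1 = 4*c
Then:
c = 1/4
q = -1/4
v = 7/8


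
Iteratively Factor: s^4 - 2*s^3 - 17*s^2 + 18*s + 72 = (s - 3)*(s^3 + s^2 - 14*s - 24) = (s - 4)*(s - 3)*(s^2 + 5*s + 6) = (s - 4)*(s - 3)*(s + 3)*(s + 2)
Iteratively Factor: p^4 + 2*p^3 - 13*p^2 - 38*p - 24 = (p + 1)*(p^3 + p^2 - 14*p - 24) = (p + 1)*(p + 3)*(p^2 - 2*p - 8) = (p - 4)*(p + 1)*(p + 3)*(p + 2)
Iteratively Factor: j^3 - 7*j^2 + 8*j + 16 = (j - 4)*(j^2 - 3*j - 4) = (j - 4)*(j + 1)*(j - 4)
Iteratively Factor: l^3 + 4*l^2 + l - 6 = (l + 2)*(l^2 + 2*l - 3) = (l - 1)*(l + 2)*(l + 3)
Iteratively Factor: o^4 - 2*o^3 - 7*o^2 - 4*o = (o + 1)*(o^3 - 3*o^2 - 4*o) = o*(o + 1)*(o^2 - 3*o - 4) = o*(o - 4)*(o + 1)*(o + 1)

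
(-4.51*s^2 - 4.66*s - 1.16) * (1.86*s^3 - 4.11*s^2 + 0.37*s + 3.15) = -8.3886*s^5 + 9.8685*s^4 + 15.3263*s^3 - 11.1631*s^2 - 15.1082*s - 3.654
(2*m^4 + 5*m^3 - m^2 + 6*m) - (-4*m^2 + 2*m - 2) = 2*m^4 + 5*m^3 + 3*m^2 + 4*m + 2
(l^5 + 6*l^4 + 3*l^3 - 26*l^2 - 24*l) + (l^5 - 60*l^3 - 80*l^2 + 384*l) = 2*l^5 + 6*l^4 - 57*l^3 - 106*l^2 + 360*l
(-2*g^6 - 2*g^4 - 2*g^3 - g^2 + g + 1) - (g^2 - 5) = -2*g^6 - 2*g^4 - 2*g^3 - 2*g^2 + g + 6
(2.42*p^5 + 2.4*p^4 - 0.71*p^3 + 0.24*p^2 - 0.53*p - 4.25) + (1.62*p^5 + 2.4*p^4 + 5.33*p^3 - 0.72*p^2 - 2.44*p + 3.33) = 4.04*p^5 + 4.8*p^4 + 4.62*p^3 - 0.48*p^2 - 2.97*p - 0.92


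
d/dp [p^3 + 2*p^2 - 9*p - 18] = 3*p^2 + 4*p - 9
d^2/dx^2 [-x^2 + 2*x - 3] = -2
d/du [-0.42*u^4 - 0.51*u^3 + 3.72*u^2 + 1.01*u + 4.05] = -1.68*u^3 - 1.53*u^2 + 7.44*u + 1.01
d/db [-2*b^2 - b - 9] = -4*b - 1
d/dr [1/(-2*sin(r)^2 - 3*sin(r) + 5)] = (4*sin(r) + 3)*cos(r)/(2*sin(r)^2 + 3*sin(r) - 5)^2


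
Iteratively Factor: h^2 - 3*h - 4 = (h + 1)*(h - 4)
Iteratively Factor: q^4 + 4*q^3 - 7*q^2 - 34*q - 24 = (q + 2)*(q^3 + 2*q^2 - 11*q - 12) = (q + 1)*(q + 2)*(q^2 + q - 12) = (q + 1)*(q + 2)*(q + 4)*(q - 3)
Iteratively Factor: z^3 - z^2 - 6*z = (z + 2)*(z^2 - 3*z) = (z - 3)*(z + 2)*(z)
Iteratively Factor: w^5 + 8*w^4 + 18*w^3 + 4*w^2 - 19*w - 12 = (w - 1)*(w^4 + 9*w^3 + 27*w^2 + 31*w + 12) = (w - 1)*(w + 1)*(w^3 + 8*w^2 + 19*w + 12) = (w - 1)*(w + 1)*(w + 3)*(w^2 + 5*w + 4) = (w - 1)*(w + 1)^2*(w + 3)*(w + 4)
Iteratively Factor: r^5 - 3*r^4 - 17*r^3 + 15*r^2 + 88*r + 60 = (r - 5)*(r^4 + 2*r^3 - 7*r^2 - 20*r - 12) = (r - 5)*(r + 2)*(r^3 - 7*r - 6) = (r - 5)*(r + 1)*(r + 2)*(r^2 - r - 6) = (r - 5)*(r + 1)*(r + 2)^2*(r - 3)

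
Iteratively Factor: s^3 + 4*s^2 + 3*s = (s)*(s^2 + 4*s + 3) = s*(s + 1)*(s + 3)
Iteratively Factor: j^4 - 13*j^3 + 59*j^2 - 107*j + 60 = (j - 1)*(j^3 - 12*j^2 + 47*j - 60) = (j - 5)*(j - 1)*(j^2 - 7*j + 12) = (j - 5)*(j - 4)*(j - 1)*(j - 3)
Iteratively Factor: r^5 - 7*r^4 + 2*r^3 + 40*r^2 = (r)*(r^4 - 7*r^3 + 2*r^2 + 40*r) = r*(r - 4)*(r^3 - 3*r^2 - 10*r) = r*(r - 4)*(r + 2)*(r^2 - 5*r) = r*(r - 5)*(r - 4)*(r + 2)*(r)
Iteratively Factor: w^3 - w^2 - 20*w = (w + 4)*(w^2 - 5*w) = (w - 5)*(w + 4)*(w)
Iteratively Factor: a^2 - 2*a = (a - 2)*(a)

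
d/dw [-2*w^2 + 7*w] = 7 - 4*w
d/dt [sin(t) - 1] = cos(t)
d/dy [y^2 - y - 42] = 2*y - 1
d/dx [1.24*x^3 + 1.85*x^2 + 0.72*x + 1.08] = 3.72*x^2 + 3.7*x + 0.72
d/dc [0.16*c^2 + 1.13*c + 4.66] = 0.32*c + 1.13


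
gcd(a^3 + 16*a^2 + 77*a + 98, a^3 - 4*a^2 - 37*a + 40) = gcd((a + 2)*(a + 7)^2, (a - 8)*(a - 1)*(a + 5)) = 1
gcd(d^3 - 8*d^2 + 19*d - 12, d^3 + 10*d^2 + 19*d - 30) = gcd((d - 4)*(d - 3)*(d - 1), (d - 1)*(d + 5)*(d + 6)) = d - 1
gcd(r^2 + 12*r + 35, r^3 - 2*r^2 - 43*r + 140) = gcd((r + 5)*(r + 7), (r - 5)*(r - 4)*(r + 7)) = r + 7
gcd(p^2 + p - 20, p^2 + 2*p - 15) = p + 5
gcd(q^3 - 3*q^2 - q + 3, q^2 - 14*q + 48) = 1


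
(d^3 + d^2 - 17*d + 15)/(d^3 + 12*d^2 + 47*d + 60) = (d^2 - 4*d + 3)/(d^2 + 7*d + 12)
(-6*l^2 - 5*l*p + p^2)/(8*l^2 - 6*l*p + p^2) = (-6*l^2 - 5*l*p + p^2)/(8*l^2 - 6*l*p + p^2)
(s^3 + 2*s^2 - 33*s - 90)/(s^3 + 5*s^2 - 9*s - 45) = (s - 6)/(s - 3)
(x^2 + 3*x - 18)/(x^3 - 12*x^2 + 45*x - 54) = (x + 6)/(x^2 - 9*x + 18)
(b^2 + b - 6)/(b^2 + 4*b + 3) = (b - 2)/(b + 1)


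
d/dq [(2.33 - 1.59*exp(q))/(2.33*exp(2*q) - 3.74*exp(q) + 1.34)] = (3.7047*exp(2*q) - 10.8578*exp(q) + 6.5836)*exp(q)/(5.4289*exp(4*q) - 17.4284*exp(3*q) + 20.232*exp(2*q) - 10.0232*exp(q) + 1.7956)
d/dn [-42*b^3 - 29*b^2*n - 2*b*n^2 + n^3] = -29*b^2 - 4*b*n + 3*n^2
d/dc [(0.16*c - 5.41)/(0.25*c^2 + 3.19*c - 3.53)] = (-0.04*c^2 + 2.705*c + 16.6931)/(0.0625*c^4 + 1.595*c^3 + 8.4111*c^2 - 22.5214*c + 12.4609)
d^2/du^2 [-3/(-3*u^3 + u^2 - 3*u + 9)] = 6*((1 - 9*u)*(3*u^3 - u^2 + 3*u - 9) + (9*u^2 - 2*u + 3)^2)/(3*u^3 - u^2 + 3*u - 9)^3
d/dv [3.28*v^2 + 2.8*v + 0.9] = 6.56*v + 2.8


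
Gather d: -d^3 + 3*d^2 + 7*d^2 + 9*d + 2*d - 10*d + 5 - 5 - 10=-d^3 + 10*d^2 + d - 10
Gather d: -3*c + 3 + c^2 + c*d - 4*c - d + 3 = c^2 - 7*c + d*(c - 1) + 6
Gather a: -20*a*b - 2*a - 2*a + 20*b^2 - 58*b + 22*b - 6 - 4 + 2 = a*(-20*b - 4) + 20*b^2 - 36*b - 8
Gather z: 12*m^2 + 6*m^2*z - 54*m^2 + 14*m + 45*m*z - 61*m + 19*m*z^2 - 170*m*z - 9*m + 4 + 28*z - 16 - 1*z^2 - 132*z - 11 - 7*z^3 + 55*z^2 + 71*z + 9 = -42*m^2 - 56*m - 7*z^3 + z^2*(19*m + 54) + z*(6*m^2 - 125*m - 33) - 14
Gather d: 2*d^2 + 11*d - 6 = 2*d^2 + 11*d - 6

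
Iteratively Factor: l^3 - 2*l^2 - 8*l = (l + 2)*(l^2 - 4*l) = (l - 4)*(l + 2)*(l)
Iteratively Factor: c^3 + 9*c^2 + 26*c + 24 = (c + 2)*(c^2 + 7*c + 12) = (c + 2)*(c + 4)*(c + 3)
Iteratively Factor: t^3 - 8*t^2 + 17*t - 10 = (t - 2)*(t^2 - 6*t + 5) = (t - 2)*(t - 1)*(t - 5)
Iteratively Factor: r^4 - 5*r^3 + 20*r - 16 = (r + 2)*(r^3 - 7*r^2 + 14*r - 8) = (r - 2)*(r + 2)*(r^2 - 5*r + 4) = (r - 2)*(r - 1)*(r + 2)*(r - 4)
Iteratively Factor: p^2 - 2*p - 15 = (p + 3)*(p - 5)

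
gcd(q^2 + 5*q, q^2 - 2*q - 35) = q + 5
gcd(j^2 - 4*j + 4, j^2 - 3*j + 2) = j - 2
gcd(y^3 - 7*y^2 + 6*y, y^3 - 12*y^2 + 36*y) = y^2 - 6*y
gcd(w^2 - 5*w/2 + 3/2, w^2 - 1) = w - 1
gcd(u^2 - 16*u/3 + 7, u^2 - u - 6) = u - 3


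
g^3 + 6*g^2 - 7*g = g*(g - 1)*(g + 7)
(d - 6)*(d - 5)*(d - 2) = d^3 - 13*d^2 + 52*d - 60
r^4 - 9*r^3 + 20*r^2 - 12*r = r*(r - 6)*(r - 2)*(r - 1)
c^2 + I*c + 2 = (c - I)*(c + 2*I)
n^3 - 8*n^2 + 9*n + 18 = (n - 6)*(n - 3)*(n + 1)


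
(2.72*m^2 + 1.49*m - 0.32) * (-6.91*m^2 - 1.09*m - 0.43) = -18.7952*m^4 - 13.2607*m^3 - 0.5825*m^2 - 0.2919*m + 0.1376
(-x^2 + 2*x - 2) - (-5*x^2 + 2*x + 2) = 4*x^2 - 4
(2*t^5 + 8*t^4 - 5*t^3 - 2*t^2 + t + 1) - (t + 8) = 2*t^5 + 8*t^4 - 5*t^3 - 2*t^2 - 7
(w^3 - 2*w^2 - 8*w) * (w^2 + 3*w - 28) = w^5 + w^4 - 42*w^3 + 32*w^2 + 224*w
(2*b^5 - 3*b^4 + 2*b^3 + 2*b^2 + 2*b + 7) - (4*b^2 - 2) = 2*b^5 - 3*b^4 + 2*b^3 - 2*b^2 + 2*b + 9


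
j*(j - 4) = j^2 - 4*j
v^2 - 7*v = v*(v - 7)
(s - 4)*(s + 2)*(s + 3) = s^3 + s^2 - 14*s - 24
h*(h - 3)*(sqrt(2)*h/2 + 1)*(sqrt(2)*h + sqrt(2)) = h^4 - 2*h^3 + sqrt(2)*h^3 - 3*h^2 - 2*sqrt(2)*h^2 - 3*sqrt(2)*h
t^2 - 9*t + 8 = (t - 8)*(t - 1)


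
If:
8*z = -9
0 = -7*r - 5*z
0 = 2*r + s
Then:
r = 45/56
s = -45/28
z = -9/8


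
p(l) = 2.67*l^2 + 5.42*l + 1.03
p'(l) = 5.34*l + 5.42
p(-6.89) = 90.44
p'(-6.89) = -31.37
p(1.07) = 9.89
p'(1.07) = 11.13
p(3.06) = 42.62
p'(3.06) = 21.76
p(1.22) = 11.62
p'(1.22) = 11.93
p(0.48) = 4.25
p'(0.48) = 7.98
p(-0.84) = -1.64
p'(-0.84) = 0.93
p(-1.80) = -0.08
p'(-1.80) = -4.19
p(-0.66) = -1.38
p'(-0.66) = 1.90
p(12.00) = 450.55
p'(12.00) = 69.50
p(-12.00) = 320.47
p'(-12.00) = -58.66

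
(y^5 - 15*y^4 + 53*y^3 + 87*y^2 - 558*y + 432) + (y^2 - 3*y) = y^5 - 15*y^4 + 53*y^3 + 88*y^2 - 561*y + 432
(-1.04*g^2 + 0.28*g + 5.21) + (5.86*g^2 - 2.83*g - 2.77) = 4.82*g^2 - 2.55*g + 2.44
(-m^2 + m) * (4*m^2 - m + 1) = -4*m^4 + 5*m^3 - 2*m^2 + m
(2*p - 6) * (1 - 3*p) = -6*p^2 + 20*p - 6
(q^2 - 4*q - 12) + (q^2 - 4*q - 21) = 2*q^2 - 8*q - 33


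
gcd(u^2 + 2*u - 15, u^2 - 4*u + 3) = u - 3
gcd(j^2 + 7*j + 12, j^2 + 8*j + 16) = j + 4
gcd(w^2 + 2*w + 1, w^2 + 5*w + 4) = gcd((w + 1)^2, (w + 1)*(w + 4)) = w + 1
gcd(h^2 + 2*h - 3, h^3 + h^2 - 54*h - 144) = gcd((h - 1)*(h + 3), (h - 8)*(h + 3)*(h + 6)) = h + 3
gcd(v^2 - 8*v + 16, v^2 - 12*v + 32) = v - 4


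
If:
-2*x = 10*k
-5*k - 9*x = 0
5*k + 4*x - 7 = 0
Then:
No Solution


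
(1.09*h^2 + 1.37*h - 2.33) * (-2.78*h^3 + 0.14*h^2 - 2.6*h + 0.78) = -3.0302*h^5 - 3.656*h^4 + 3.8352*h^3 - 3.038*h^2 + 7.1266*h - 1.8174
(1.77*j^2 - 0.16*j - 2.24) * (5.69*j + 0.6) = 10.0713*j^3 + 0.1516*j^2 - 12.8416*j - 1.344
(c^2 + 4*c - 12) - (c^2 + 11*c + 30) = -7*c - 42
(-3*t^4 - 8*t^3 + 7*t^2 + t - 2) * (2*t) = -6*t^5 - 16*t^4 + 14*t^3 + 2*t^2 - 4*t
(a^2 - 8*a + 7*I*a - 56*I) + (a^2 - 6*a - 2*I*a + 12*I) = 2*a^2 - 14*a + 5*I*a - 44*I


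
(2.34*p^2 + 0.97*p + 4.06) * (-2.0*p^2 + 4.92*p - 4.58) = -4.68*p^4 + 9.5728*p^3 - 14.0648*p^2 + 15.5326*p - 18.5948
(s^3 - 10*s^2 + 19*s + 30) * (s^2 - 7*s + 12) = s^5 - 17*s^4 + 101*s^3 - 223*s^2 + 18*s + 360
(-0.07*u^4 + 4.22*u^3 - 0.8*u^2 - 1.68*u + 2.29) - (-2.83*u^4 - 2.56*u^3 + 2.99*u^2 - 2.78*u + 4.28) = 2.76*u^4 + 6.78*u^3 - 3.79*u^2 + 1.1*u - 1.99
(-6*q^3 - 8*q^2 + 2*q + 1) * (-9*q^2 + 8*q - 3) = 54*q^5 + 24*q^4 - 64*q^3 + 31*q^2 + 2*q - 3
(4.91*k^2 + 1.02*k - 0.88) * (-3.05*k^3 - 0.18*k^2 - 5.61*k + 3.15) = -14.9755*k^5 - 3.9948*k^4 - 25.0447*k^3 + 9.9027*k^2 + 8.1498*k - 2.772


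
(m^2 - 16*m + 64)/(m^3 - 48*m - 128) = (m - 8)/(m^2 + 8*m + 16)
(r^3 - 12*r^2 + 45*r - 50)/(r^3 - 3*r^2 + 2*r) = (r^2 - 10*r + 25)/(r*(r - 1))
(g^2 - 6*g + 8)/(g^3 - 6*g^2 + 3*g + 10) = (g - 4)/(g^2 - 4*g - 5)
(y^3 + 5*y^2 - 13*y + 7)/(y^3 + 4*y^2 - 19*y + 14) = (y - 1)/(y - 2)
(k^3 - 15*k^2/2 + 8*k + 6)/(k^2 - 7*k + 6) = (k^2 - 3*k/2 - 1)/(k - 1)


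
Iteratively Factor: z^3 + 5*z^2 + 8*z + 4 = (z + 2)*(z^2 + 3*z + 2) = (z + 2)^2*(z + 1)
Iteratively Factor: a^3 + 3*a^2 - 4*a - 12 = (a + 2)*(a^2 + a - 6) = (a + 2)*(a + 3)*(a - 2)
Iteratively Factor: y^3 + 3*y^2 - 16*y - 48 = (y - 4)*(y^2 + 7*y + 12) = (y - 4)*(y + 3)*(y + 4)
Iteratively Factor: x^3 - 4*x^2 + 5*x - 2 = (x - 2)*(x^2 - 2*x + 1) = (x - 2)*(x - 1)*(x - 1)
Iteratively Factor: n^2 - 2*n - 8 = (n + 2)*(n - 4)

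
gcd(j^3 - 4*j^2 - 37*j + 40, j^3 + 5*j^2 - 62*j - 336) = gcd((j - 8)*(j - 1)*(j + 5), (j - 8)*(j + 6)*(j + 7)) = j - 8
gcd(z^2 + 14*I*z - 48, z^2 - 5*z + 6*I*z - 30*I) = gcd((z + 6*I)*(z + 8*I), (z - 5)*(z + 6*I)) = z + 6*I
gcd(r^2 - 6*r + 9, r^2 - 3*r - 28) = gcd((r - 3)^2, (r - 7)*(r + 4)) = 1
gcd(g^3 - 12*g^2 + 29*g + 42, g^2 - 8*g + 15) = 1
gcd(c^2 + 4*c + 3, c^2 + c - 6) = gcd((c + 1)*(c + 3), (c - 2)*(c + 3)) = c + 3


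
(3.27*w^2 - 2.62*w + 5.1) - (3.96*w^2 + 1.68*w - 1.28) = -0.69*w^2 - 4.3*w + 6.38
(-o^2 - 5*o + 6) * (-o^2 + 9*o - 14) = o^4 - 4*o^3 - 37*o^2 + 124*o - 84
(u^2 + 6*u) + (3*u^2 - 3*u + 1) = 4*u^2 + 3*u + 1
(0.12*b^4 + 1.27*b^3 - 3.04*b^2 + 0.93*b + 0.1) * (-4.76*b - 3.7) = -0.5712*b^5 - 6.4892*b^4 + 9.7714*b^3 + 6.8212*b^2 - 3.917*b - 0.37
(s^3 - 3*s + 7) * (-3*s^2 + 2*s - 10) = -3*s^5 + 2*s^4 - s^3 - 27*s^2 + 44*s - 70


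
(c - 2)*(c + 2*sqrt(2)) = c^2 - 2*c + 2*sqrt(2)*c - 4*sqrt(2)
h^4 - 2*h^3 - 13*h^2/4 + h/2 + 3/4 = (h - 3)*(h - 1/2)*(h + 1/2)*(h + 1)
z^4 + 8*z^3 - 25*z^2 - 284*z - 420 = (z - 6)*(z + 2)*(z + 5)*(z + 7)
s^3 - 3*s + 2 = (s - 1)^2*(s + 2)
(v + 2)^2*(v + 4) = v^3 + 8*v^2 + 20*v + 16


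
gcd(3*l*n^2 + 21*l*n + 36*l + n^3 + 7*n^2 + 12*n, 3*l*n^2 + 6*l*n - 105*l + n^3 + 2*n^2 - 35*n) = 3*l + n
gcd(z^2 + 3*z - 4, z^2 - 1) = z - 1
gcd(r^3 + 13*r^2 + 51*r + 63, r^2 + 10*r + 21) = r^2 + 10*r + 21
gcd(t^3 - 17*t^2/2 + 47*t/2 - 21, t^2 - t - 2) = t - 2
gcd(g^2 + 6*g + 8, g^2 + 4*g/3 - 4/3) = g + 2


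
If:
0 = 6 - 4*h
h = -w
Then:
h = 3/2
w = -3/2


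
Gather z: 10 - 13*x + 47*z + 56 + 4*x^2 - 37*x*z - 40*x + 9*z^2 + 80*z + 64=4*x^2 - 53*x + 9*z^2 + z*(127 - 37*x) + 130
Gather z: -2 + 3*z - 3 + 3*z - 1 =6*z - 6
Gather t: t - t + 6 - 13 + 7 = 0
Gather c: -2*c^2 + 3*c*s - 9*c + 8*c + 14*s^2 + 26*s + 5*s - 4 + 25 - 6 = -2*c^2 + c*(3*s - 1) + 14*s^2 + 31*s + 15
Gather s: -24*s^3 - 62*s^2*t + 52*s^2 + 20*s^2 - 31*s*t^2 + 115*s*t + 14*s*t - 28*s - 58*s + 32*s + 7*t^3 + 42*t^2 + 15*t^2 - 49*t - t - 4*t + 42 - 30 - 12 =-24*s^3 + s^2*(72 - 62*t) + s*(-31*t^2 + 129*t - 54) + 7*t^3 + 57*t^2 - 54*t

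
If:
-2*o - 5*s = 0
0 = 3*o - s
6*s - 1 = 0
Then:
No Solution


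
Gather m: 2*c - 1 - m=2*c - m - 1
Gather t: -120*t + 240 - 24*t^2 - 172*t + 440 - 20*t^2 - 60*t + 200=-44*t^2 - 352*t + 880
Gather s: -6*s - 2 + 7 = 5 - 6*s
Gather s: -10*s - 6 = -10*s - 6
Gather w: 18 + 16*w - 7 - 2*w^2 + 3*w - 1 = -2*w^2 + 19*w + 10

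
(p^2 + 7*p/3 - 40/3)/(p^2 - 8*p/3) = (p + 5)/p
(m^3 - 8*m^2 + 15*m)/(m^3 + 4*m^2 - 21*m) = (m - 5)/(m + 7)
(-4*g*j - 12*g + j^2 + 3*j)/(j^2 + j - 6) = (-4*g + j)/(j - 2)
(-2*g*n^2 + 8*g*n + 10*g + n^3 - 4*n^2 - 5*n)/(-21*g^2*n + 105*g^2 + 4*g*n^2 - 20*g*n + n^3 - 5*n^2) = (2*g*n + 2*g - n^2 - n)/(21*g^2 - 4*g*n - n^2)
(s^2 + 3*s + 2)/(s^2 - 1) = (s + 2)/(s - 1)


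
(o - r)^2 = o^2 - 2*o*r + r^2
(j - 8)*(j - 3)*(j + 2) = j^3 - 9*j^2 + 2*j + 48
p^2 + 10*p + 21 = (p + 3)*(p + 7)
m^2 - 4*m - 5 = (m - 5)*(m + 1)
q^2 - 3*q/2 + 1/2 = (q - 1)*(q - 1/2)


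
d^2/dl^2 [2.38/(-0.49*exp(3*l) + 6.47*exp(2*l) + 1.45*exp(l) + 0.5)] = (2.38*(-2.94*exp(2*l) + 25.88*exp(l) + 2.9)*(-1.47*exp(2*l) + 12.94*exp(l) + 1.45)*exp(l) + (10.4958*exp(2*l) - 61.5944*exp(l) - 3.451)*(-0.49*exp(3*l) + 6.47*exp(2*l) + 1.45*exp(l) + 0.5))*exp(l)/(-0.49*exp(3*l) + 6.47*exp(2*l) + 1.45*exp(l) + 0.5)^3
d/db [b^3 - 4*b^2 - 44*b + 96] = 3*b^2 - 8*b - 44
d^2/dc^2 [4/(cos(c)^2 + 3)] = 8*(-2*sin(c)^4 - 5*sin(c)^2 + 4)/(cos(c)^2 + 3)^3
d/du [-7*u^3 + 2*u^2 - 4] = u*(4 - 21*u)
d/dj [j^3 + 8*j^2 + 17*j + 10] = 3*j^2 + 16*j + 17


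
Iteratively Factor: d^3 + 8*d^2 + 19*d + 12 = (d + 3)*(d^2 + 5*d + 4) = (d + 3)*(d + 4)*(d + 1)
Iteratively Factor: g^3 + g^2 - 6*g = (g + 3)*(g^2 - 2*g) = (g - 2)*(g + 3)*(g)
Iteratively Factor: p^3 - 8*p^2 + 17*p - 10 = (p - 1)*(p^2 - 7*p + 10) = (p - 2)*(p - 1)*(p - 5)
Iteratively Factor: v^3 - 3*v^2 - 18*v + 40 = (v - 2)*(v^2 - v - 20) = (v - 5)*(v - 2)*(v + 4)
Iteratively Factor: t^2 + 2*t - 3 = (t + 3)*(t - 1)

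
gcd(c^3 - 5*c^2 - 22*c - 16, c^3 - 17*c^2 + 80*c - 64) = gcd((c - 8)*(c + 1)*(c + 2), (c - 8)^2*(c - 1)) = c - 8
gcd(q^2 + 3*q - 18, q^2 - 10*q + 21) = q - 3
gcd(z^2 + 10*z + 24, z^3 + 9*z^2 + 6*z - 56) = z + 4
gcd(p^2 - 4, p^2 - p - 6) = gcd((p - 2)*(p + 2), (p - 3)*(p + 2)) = p + 2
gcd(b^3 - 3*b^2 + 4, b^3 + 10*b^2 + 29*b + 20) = b + 1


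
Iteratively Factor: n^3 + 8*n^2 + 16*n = (n + 4)*(n^2 + 4*n) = n*(n + 4)*(n + 4)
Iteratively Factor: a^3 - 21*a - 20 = (a + 4)*(a^2 - 4*a - 5) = (a - 5)*(a + 4)*(a + 1)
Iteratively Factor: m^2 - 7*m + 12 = (m - 3)*(m - 4)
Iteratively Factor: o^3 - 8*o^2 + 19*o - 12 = (o - 4)*(o^2 - 4*o + 3) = (o - 4)*(o - 3)*(o - 1)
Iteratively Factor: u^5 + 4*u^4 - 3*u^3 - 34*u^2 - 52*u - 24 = (u + 2)*(u^4 + 2*u^3 - 7*u^2 - 20*u - 12) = (u + 2)^2*(u^3 - 7*u - 6) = (u + 1)*(u + 2)^2*(u^2 - u - 6) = (u + 1)*(u + 2)^3*(u - 3)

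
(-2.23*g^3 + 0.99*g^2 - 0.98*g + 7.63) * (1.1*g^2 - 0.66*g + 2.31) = -2.453*g^5 + 2.5608*g^4 - 6.8827*g^3 + 11.3267*g^2 - 7.2996*g + 17.6253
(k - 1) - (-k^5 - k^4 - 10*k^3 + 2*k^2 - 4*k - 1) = k^5 + k^4 + 10*k^3 - 2*k^2 + 5*k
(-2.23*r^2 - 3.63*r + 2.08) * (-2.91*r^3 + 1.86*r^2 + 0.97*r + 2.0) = 6.4893*r^5 + 6.4155*r^4 - 14.9677*r^3 - 4.1123*r^2 - 5.2424*r + 4.16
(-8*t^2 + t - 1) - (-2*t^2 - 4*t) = -6*t^2 + 5*t - 1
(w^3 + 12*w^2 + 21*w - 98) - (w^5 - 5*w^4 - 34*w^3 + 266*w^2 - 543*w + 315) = -w^5 + 5*w^4 + 35*w^3 - 254*w^2 + 564*w - 413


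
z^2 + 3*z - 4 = (z - 1)*(z + 4)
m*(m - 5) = m^2 - 5*m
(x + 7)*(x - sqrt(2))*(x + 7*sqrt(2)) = x^3 + 7*x^2 + 6*sqrt(2)*x^2 - 14*x + 42*sqrt(2)*x - 98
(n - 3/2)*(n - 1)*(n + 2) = n^3 - n^2/2 - 7*n/2 + 3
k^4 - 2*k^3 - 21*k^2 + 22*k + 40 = (k - 5)*(k - 2)*(k + 1)*(k + 4)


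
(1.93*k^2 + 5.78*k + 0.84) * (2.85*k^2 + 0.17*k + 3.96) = 5.5005*k^4 + 16.8011*k^3 + 11.0194*k^2 + 23.0316*k + 3.3264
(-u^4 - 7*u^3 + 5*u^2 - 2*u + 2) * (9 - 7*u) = 7*u^5 + 40*u^4 - 98*u^3 + 59*u^2 - 32*u + 18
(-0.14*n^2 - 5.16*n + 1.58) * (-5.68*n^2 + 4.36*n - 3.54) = 0.7952*n^4 + 28.6984*n^3 - 30.9764*n^2 + 25.1552*n - 5.5932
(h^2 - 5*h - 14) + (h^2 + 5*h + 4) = 2*h^2 - 10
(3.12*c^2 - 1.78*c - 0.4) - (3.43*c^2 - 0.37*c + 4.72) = -0.31*c^2 - 1.41*c - 5.12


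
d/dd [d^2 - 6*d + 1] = 2*d - 6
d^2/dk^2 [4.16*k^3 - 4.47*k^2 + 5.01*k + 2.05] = 24.96*k - 8.94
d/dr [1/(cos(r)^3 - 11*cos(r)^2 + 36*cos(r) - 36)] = (3*cos(r)^2 - 22*cos(r) + 36)*sin(r)/(cos(r)^3 - 11*cos(r)^2 + 36*cos(r) - 36)^2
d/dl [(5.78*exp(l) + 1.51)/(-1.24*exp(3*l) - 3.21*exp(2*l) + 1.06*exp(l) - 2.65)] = (14.3344*exp(3*l) + 24.171*exp(2*l) + 9.6942*exp(l) - 16.9176)*exp(l)/(1.5376*exp(6*l) + 7.9608*exp(5*l) + 7.6753*exp(4*l) - 0.2332*exp(3*l) + 18.1366*exp(2*l) - 5.618*exp(l) + 7.0225)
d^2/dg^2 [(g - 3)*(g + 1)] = 2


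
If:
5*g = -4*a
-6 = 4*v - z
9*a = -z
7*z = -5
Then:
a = 5/63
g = -4/63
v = -47/28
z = -5/7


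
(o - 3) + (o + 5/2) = 2*o - 1/2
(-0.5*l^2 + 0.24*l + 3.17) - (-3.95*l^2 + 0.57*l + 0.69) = 3.45*l^2 - 0.33*l + 2.48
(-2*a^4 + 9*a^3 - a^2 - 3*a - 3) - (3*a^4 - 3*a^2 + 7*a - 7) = -5*a^4 + 9*a^3 + 2*a^2 - 10*a + 4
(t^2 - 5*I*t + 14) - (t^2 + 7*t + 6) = -7*t - 5*I*t + 8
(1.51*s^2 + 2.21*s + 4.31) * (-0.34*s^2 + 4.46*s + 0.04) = -0.5134*s^4 + 5.9832*s^3 + 8.4516*s^2 + 19.311*s + 0.1724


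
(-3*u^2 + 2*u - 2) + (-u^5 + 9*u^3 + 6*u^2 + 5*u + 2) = -u^5 + 9*u^3 + 3*u^2 + 7*u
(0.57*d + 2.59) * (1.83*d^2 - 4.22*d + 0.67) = 1.0431*d^3 + 2.3343*d^2 - 10.5479*d + 1.7353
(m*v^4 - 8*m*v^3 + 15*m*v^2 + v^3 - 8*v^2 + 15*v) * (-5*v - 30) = -5*m*v^5 + 10*m*v^4 + 165*m*v^3 - 450*m*v^2 - 5*v^4 + 10*v^3 + 165*v^2 - 450*v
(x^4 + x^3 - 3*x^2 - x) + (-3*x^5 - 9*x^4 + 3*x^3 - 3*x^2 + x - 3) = -3*x^5 - 8*x^4 + 4*x^3 - 6*x^2 - 3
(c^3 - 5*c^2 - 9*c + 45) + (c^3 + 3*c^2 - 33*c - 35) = 2*c^3 - 2*c^2 - 42*c + 10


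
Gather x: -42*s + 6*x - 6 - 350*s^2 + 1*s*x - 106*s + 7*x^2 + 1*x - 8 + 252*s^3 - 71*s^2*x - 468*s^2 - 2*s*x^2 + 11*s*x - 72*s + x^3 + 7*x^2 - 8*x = 252*s^3 - 818*s^2 - 220*s + x^3 + x^2*(14 - 2*s) + x*(-71*s^2 + 12*s - 1) - 14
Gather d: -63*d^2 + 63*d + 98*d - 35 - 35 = -63*d^2 + 161*d - 70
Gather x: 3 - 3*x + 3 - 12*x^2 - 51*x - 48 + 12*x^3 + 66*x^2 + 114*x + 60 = 12*x^3 + 54*x^2 + 60*x + 18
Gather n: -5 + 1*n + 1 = n - 4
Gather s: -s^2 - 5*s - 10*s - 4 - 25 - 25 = -s^2 - 15*s - 54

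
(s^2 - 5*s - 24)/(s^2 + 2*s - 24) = (s^2 - 5*s - 24)/(s^2 + 2*s - 24)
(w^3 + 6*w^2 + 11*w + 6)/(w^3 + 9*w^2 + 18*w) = (w^2 + 3*w + 2)/(w*(w + 6))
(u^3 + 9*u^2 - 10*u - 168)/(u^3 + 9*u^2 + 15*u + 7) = (u^2 + 2*u - 24)/(u^2 + 2*u + 1)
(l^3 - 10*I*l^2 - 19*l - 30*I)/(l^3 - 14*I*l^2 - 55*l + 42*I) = (l^2 - 4*I*l + 5)/(l^2 - 8*I*l - 7)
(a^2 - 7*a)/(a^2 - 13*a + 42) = a/(a - 6)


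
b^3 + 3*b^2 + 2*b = b*(b + 1)*(b + 2)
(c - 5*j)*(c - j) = c^2 - 6*c*j + 5*j^2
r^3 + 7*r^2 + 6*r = r*(r + 1)*(r + 6)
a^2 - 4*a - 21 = (a - 7)*(a + 3)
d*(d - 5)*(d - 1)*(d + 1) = d^4 - 5*d^3 - d^2 + 5*d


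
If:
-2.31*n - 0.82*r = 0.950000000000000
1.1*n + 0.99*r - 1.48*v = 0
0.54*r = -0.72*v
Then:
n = -0.51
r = 0.26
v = -0.20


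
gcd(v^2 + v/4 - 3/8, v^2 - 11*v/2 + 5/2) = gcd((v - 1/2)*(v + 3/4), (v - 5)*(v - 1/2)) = v - 1/2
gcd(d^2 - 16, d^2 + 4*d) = d + 4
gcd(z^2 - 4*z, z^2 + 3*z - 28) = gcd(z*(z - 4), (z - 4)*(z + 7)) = z - 4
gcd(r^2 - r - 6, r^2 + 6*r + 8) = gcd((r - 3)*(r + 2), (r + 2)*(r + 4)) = r + 2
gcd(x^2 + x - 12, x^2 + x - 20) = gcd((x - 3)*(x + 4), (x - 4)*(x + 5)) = 1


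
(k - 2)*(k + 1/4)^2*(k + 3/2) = k^4 - 51*k^2/16 - 49*k/32 - 3/16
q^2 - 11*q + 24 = (q - 8)*(q - 3)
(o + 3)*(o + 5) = o^2 + 8*o + 15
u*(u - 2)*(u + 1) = u^3 - u^2 - 2*u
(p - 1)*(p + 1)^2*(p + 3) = p^4 + 4*p^3 + 2*p^2 - 4*p - 3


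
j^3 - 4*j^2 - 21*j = j*(j - 7)*(j + 3)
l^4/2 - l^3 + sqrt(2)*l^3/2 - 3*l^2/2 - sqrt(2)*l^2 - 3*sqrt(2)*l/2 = l*(l/2 + sqrt(2)/2)*(l - 3)*(l + 1)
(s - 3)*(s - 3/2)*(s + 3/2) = s^3 - 3*s^2 - 9*s/4 + 27/4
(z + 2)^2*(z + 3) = z^3 + 7*z^2 + 16*z + 12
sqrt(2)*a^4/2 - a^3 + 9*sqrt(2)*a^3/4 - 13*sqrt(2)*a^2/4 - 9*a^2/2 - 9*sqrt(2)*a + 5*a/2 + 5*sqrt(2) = (a - 1/2)*(a + 5)*(a - 2*sqrt(2))*(sqrt(2)*a/2 + 1)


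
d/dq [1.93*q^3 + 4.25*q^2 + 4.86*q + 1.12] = 5.79*q^2 + 8.5*q + 4.86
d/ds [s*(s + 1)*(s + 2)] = 3*s^2 + 6*s + 2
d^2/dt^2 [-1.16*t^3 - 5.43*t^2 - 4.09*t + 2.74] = -6.96*t - 10.86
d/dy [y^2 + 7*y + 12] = 2*y + 7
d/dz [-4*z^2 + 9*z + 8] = 9 - 8*z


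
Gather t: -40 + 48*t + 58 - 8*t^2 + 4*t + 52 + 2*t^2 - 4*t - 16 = -6*t^2 + 48*t + 54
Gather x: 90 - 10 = 80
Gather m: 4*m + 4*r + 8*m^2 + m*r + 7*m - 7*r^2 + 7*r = 8*m^2 + m*(r + 11) - 7*r^2 + 11*r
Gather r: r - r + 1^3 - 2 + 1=0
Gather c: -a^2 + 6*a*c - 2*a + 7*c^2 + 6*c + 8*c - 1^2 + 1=-a^2 - 2*a + 7*c^2 + c*(6*a + 14)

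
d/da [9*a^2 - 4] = 18*a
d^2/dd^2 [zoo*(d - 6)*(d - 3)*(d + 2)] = zoo*(d + 1)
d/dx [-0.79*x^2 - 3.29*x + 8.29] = -1.58*x - 3.29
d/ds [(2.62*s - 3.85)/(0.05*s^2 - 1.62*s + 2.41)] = (-0.131*s^2 + 0.385*s + 0.0771999999999995)/(0.0025*s^4 - 0.162*s^3 + 2.8654*s^2 - 7.8084*s + 5.8081)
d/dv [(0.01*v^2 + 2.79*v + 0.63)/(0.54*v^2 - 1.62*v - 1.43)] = (-1.5228*v^2 - 0.709*v - 2.9691)/(0.2916*v^4 - 1.7496*v^3 + 1.08*v^2 + 4.6332*v + 2.0449)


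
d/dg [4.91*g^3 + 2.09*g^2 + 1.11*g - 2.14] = 14.73*g^2 + 4.18*g + 1.11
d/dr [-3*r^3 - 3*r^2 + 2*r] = -9*r^2 - 6*r + 2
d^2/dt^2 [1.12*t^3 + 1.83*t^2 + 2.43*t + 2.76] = 6.72*t + 3.66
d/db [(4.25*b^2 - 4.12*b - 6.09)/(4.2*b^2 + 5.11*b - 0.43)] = (39.0215*b^2 + 47.501*b + 32.8915)/(17.64*b^4 + 42.924*b^3 + 22.5001*b^2 - 4.3946*b + 0.1849)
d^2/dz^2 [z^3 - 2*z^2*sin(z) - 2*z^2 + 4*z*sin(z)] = 2*z^2*sin(z) - 4*z*sin(z) - 8*z*cos(z) + 6*z - 4*sin(z) + 8*cos(z) - 4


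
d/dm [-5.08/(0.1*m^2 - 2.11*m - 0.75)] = (1.016*m - 10.7188)/(-0.1*m^2 + 2.11*m + 0.75)^2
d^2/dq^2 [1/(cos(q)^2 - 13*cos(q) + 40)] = (-4*sin(q)^4 + 11*sin(q)^2 - 2275*cos(q)/4 + 39*cos(3*q)/4 + 251)/((cos(q) - 8)^3*(cos(q) - 5)^3)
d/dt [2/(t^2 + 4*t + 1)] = 4*(-t - 2)/(t^2 + 4*t + 1)^2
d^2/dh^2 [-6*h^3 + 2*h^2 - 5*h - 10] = 4 - 36*h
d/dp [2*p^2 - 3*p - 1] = 4*p - 3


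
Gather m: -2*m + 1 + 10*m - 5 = 8*m - 4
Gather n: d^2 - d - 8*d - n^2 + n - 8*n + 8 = d^2 - 9*d - n^2 - 7*n + 8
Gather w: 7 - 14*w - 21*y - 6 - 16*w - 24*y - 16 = -30*w - 45*y - 15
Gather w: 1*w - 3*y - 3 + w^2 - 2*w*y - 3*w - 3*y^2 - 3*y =w^2 + w*(-2*y - 2) - 3*y^2 - 6*y - 3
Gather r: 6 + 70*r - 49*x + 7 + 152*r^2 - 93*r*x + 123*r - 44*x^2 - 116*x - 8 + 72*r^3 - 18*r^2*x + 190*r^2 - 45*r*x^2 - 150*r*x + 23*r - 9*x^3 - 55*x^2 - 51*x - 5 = 72*r^3 + r^2*(342 - 18*x) + r*(-45*x^2 - 243*x + 216) - 9*x^3 - 99*x^2 - 216*x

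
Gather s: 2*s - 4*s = -2*s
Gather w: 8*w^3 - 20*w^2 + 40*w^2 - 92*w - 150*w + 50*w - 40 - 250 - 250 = 8*w^3 + 20*w^2 - 192*w - 540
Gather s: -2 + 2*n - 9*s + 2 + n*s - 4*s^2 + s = 2*n - 4*s^2 + s*(n - 8)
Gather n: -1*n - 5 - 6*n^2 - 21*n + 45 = -6*n^2 - 22*n + 40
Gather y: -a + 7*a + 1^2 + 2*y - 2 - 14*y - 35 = 6*a - 12*y - 36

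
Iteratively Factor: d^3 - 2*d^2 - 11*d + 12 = (d - 1)*(d^2 - d - 12) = (d - 1)*(d + 3)*(d - 4)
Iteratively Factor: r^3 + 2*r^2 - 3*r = (r + 3)*(r^2 - r) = r*(r + 3)*(r - 1)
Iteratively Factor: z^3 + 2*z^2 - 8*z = (z - 2)*(z^2 + 4*z) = z*(z - 2)*(z + 4)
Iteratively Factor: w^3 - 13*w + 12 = (w - 1)*(w^2 + w - 12) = (w - 3)*(w - 1)*(w + 4)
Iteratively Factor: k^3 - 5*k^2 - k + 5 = (k - 5)*(k^2 - 1) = (k - 5)*(k + 1)*(k - 1)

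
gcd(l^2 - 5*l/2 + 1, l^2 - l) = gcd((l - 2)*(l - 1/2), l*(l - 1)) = 1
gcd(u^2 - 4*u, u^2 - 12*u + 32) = u - 4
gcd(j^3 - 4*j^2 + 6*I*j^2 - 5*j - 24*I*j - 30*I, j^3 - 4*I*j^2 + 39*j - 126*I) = j + 6*I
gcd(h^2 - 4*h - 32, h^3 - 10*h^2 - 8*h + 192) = h^2 - 4*h - 32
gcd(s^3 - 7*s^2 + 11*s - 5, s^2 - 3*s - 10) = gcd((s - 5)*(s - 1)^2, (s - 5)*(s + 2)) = s - 5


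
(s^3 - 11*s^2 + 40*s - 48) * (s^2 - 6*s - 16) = s^5 - 17*s^4 + 90*s^3 - 112*s^2 - 352*s + 768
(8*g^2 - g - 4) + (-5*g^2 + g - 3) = 3*g^2 - 7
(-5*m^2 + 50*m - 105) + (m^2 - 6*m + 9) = -4*m^2 + 44*m - 96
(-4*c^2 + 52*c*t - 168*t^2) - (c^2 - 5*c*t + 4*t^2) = -5*c^2 + 57*c*t - 172*t^2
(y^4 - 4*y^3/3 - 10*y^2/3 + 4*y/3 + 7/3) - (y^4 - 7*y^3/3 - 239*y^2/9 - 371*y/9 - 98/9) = y^3 + 209*y^2/9 + 383*y/9 + 119/9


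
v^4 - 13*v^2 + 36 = (v - 3)*(v - 2)*(v + 2)*(v + 3)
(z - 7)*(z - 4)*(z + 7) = z^3 - 4*z^2 - 49*z + 196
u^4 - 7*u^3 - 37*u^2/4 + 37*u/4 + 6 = (u - 8)*(u - 1)*(u + 1/2)*(u + 3/2)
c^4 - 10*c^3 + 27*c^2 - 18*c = c*(c - 6)*(c - 3)*(c - 1)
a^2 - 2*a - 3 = (a - 3)*(a + 1)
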